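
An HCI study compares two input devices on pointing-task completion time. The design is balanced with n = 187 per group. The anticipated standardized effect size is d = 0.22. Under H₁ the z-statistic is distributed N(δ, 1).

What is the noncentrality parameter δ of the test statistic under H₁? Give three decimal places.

δ = d·√(n/2) = 0.22 × √(187/2) = 2.1273

δ ≈ 2.127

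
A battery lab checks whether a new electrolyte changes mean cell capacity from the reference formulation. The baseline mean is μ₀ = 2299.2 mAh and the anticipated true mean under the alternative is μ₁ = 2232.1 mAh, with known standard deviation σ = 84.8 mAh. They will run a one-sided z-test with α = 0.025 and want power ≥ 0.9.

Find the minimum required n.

Standardized effect: d = |μ₁ − μ₀| / σ = |2232.1 − 2299.2| / 84.8 = 0.7913
Set Φ(δ − 1.960) = 0.9; then δ − 1.960 = Φ⁻¹(0.9) = 1.282, giving δ = 3.242.
δ = d·√n ⇒ n = (δ/d)² = (3.242 / 0.7913)² = 16.78.
Round up to the next whole unit.

n = 17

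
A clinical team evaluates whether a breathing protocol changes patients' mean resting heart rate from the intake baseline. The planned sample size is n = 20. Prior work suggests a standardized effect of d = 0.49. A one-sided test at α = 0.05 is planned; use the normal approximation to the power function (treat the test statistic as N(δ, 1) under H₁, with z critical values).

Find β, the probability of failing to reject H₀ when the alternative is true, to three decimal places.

β ≈ 0.292

Noncentrality parameter: δ = d·√n = 0.49 × √20 = 2.1913
One-sided α = 0.05 → critical value z_{0.05} = 1.645.
Power = P(Z > 1.645 − δ) = Φ(0.546) = 0.7076.
Type II error: β = 1 − power = 1 − 0.7076 = 0.2924.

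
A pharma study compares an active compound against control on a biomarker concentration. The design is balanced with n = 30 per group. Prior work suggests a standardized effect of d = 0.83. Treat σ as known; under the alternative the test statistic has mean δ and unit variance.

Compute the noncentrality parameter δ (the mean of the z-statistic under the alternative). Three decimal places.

δ = d·√(n/2) = 0.83 × √(30/2) = 3.2146

δ ≈ 3.215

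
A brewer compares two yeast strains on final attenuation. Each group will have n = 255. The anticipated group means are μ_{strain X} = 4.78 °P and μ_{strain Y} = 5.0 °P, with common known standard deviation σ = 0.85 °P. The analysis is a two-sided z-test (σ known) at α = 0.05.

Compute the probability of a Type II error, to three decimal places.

Standardized effect: d = |μ_{strain X} − μ_{strain Y}| / σ = |4.78 − 5.0| / 0.85 = 0.2588
Noncentrality parameter: δ = d·√(n/2) = 0.2588 × √(255/2) = 2.9225
Two-sided α = 0.05 → critical value z_{0.025} = 1.960.
Power = Φ(δ − 1.960) + Φ(−δ − 1.960) = Φ(0.963) + Φ(-4.882) = 0.8321 + 0.0000 = 0.8321.
Type II error: β = 1 − power = 1 − 0.8321 = 0.1679.

β ≈ 0.168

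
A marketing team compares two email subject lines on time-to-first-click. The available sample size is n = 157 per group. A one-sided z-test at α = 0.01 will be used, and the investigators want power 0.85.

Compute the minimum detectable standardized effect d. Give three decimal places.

d ≈ 0.380

Need Φ(δ − 2.326) = 0.85, so δ = 2.326 + 1.036 = 3.363.
δ = d·√(n/2) ⇒ d = δ/√(n/2) = 3.363/√(157/2) = 0.3795.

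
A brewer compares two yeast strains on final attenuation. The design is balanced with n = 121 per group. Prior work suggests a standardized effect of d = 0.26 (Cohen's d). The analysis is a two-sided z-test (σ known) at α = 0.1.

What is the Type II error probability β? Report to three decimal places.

β ≈ 0.353

Noncentrality parameter: δ = d·√(n/2) = 0.26 × √(121/2) = 2.0223
Critical value for a two-sided test at α = 0.1: z_{α/2} = 1.645.
Power = Φ(δ − 1.645) + Φ(−δ − 1.645) = Φ(0.377) + Φ(-3.667) = 0.6471 + 0.0001 = 0.6472.
Type II error: β = 1 − power = 1 − 0.6472 = 0.3528.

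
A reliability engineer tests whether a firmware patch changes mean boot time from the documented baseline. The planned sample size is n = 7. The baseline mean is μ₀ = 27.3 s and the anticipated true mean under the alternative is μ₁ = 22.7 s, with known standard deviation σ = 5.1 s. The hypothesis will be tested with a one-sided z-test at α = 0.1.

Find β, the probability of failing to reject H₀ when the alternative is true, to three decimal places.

Standardized effect: d = |μ₁ − μ₀| / σ = |22.7 − 27.3| / 5.1 = 0.9020
Noncentrality parameter: δ = d·√n = 0.9020 × √7 = 2.3864
One-sided α = 0.1 → critical value z_{0.1} = 1.282.
Power = P(Z > 1.282 − δ) = Φ(1.105) = 0.8654.
Type II error: β = 1 − power = 1 − 0.8654 = 0.1346.

β ≈ 0.135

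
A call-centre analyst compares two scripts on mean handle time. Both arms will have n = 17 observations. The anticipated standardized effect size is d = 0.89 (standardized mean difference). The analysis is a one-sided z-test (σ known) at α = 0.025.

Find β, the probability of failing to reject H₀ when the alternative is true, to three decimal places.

Noncentrality parameter: δ = d·√(n/2) = 0.89 × √(17/2) = 2.5948
One-sided α = 0.025 → critical value z_{0.025} = 1.960.
Power = P(Z > 1.960 − δ) = Φ(0.635) = 0.7372.
Type II error: β = 1 − power = 1 − 0.7372 = 0.2628.

β ≈ 0.263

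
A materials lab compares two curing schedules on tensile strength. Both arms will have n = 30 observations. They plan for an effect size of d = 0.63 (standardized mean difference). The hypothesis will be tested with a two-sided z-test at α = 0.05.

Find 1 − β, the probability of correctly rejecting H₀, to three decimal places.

Noncentrality parameter: δ = d·√(n/2) = 0.63 × √(30/2) = 2.4400
Critical value for a two-sided test at α = 0.05: z_{α/2} = 1.960.
Power = Φ(δ − 1.960) + Φ(−δ − 1.960) = Φ(0.480) + Φ(-4.400) = 0.6844 + 0.0000 = 0.6844.

Power ≈ 0.684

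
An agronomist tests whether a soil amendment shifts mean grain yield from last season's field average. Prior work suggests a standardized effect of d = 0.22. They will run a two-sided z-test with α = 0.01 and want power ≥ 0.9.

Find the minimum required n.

Set Φ(δ − 2.576) = 0.9; then δ − 2.576 = Φ⁻¹(0.9) = 1.282, giving δ = 3.857.
(The Φ(−δ − z_{α/2}) term is vanishingly small for δ > 0 and is dropped in the standard sample-size formula.)
δ = d·√n ⇒ n = (δ/d)² = (3.857 / 0.22)² = 307.43.
Round up to the next whole unit.

n = 308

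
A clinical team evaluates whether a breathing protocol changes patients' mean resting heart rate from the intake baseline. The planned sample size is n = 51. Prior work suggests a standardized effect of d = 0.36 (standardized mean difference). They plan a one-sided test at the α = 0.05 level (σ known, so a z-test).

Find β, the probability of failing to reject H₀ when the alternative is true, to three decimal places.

Noncentrality parameter: δ = d·√n = 0.36 × √51 = 2.5709
Critical value for a one-sided test at α = 0.05: z_α = 1.645.
Power = P(Z > 1.645 − δ) = Φ(0.926) = 0.8228.
Type II error: β = 1 − power = 1 − 0.8228 = 0.1772.

β ≈ 0.177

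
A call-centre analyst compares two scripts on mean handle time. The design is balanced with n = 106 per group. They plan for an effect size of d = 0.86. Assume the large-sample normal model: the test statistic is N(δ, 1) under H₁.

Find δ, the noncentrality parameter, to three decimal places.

δ ≈ 6.261

δ = d·√(n/2) = 0.86 × √(106/2) = 6.2609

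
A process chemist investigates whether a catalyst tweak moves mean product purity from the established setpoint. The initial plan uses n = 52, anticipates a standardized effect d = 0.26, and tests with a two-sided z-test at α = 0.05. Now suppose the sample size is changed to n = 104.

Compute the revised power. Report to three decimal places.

With n = 104: δ = d·√n = 0.26 × √104 = 2.6515. Critical value z_{0.025} = 1.960.
Revised power = Φ(δ − 1.960) + Φ(−δ − 1.960) = Φ(0.692) + Φ(-4.611) = 0.7554 + 0.0000 = 0.7554.

Power ≈ 0.755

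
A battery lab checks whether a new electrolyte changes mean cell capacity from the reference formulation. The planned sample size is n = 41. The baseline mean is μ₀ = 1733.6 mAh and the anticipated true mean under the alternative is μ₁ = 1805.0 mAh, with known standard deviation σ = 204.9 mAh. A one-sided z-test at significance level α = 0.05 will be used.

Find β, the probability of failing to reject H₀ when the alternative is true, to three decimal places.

Standardized effect: d = |μ₁ − μ₀| / σ = |1805.0 − 1733.6| / 204.9 = 0.3485
Noncentrality parameter: δ = d·√n = 0.3485 × √41 = 2.2312
One-sided α = 0.05 → critical value z_{0.05} = 1.645.
Power = P(Z > 1.645 − δ) = Φ(0.586) = 0.7212.
Type II error: β = 1 − power = 1 − 0.7212 = 0.2788.

β ≈ 0.279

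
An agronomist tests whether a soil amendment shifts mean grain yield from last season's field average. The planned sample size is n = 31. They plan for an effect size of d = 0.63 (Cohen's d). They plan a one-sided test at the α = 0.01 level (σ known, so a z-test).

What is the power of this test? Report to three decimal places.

Power ≈ 0.881

Noncentrality parameter: δ = d·√n = 0.63 × √31 = 3.5077
One-sided α = 0.01 → critical value z_{0.01} = 2.326.
Power = Φ(δ − 2.326) = Φ(1.181) = 0.8813.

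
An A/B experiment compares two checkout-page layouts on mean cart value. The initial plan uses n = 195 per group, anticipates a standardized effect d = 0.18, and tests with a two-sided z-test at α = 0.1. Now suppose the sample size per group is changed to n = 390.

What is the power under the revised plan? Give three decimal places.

With n = 390 per group: δ = d·√(n/2) = 0.18 × √(390/2) = 2.5136. Critical value z_{0.05} = 1.645.
Revised power = Φ(δ − 1.645) + Φ(−δ − 1.645) = Φ(0.869) + Φ(-4.158) = 0.8075 + 0.0000 = 0.8075.

Power ≈ 0.808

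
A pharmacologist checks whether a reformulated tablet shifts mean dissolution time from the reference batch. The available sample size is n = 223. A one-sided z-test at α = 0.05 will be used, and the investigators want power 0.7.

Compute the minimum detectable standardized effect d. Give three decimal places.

Need Φ(δ − 1.645) = 0.7, so δ = 1.645 + 0.524 = 2.169.
δ = d·√n ⇒ d = δ/√n = 2.169/√223 = 0.1453.

d ≈ 0.145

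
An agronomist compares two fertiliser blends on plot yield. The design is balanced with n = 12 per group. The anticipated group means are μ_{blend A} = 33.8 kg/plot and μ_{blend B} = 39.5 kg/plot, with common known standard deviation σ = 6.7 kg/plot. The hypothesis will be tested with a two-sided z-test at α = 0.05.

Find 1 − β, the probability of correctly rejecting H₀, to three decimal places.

Standardized effect: d = |μ_{blend A} − μ_{blend B}| / σ = |33.8 − 39.5| / 6.7 = 0.8507
Noncentrality parameter: δ = d·√(n/2) = 0.8507 × √(12/2) = 2.0839
Critical value for a two-sided test at α = 0.05: z_{α/2} = 1.960.
Power = Φ(δ − 1.960) + Φ(−δ − 1.960) = Φ(0.124) + Φ(-4.044) = 0.5493 + 0.0000 = 0.5493.

Power ≈ 0.549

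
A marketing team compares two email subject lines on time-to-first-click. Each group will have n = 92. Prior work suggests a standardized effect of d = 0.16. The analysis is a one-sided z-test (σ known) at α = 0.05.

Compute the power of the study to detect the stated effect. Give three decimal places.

Power ≈ 0.288

Noncentrality parameter: δ = d·√(n/2) = 0.16 × √(92/2) = 1.0852
Critical value for a one-sided test at α = 0.05: z_α = 1.645.
Power = P(Z > 1.645 − δ) = Φ(-0.560) = 0.2878.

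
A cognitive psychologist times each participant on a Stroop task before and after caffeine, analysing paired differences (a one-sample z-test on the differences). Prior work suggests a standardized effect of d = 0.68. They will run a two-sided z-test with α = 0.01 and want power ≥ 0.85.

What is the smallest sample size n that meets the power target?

n = 29

For power 0.85 need Φ(δ − z_{0.005}) = 0.85, so δ = z_{0.005} + z_{0.15} = 2.576 + 1.036 = 3.612.
(For δ > 0 the lower-tail rejection region contributes negligibly to power, so the one-term inversion is standard.)
δ = d·√n ⇒ n = (δ/d)² = (3.612 / 0.68)² = 28.22.
Rounding up, n = 29.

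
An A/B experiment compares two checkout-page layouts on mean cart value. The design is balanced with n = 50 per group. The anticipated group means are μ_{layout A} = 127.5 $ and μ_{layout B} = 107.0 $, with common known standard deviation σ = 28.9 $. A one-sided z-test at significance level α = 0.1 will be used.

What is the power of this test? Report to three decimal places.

Standardized effect: d = |μ_{layout A} − μ_{layout B}| / σ = |127.5 − 107.0| / 28.9 = 0.7093
Noncentrality parameter: δ = d·√(n/2) = 0.7093 × √(50/2) = 3.5467
One-sided α = 0.1 → critical value z_{0.1} = 1.282.
Power = P(Z > 1.282 − δ) = Φ(2.265) = 0.9882.

Power ≈ 0.988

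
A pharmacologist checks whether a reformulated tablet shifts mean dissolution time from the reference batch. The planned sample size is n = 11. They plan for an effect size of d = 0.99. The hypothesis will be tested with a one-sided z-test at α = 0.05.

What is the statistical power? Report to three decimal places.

Noncentrality parameter: δ = d·√n = 0.99 × √11 = 3.2835
One-sided α = 0.05 → critical value z_{0.05} = 1.645.
Power = P(Z > 1.645 − δ) = Φ(1.639) = 0.9494.

Power ≈ 0.949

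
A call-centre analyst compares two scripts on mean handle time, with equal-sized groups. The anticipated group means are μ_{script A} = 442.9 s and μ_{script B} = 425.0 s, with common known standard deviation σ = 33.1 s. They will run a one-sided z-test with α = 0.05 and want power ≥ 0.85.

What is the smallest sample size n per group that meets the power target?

Standardized effect: d = |μ_{script A} − μ_{script B}| / σ = |442.9 − 425.0| / 33.1 = 0.5408
For power 0.85 need Φ(δ − z_{0.05}) = 0.85, so δ = z_{0.05} + z_{0.15} = 1.645 + 1.036 = 2.681.
δ = d·√(n/2) ⇒ n = 2(δ/d)² = 2 × (2.681 / 0.5408)² = 49.17.
Rounding up, n = 50 per group.

n = 50 per group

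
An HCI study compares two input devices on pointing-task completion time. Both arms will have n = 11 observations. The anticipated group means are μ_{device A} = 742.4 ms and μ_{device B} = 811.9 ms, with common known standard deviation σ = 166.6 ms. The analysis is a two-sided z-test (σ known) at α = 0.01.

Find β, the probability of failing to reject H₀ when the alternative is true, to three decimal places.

β ≈ 0.945

Standardized effect: d = |μ_{device A} − μ_{device B}| / σ = |742.4 − 811.9| / 166.6 = 0.4172
Noncentrality parameter: δ = d·√(n/2) = 0.4172 × √(11/2) = 0.9783
Critical value for a two-sided test at α = 0.01: z_{α/2} = 2.576.
Power = Φ(δ − 2.576) + Φ(−δ − 2.576) = Φ(-1.597) + Φ(-3.554) = 0.0551 + 0.0002 = 0.0553.
Type II error: β = 1 − power = 1 − 0.0553 = 0.9447.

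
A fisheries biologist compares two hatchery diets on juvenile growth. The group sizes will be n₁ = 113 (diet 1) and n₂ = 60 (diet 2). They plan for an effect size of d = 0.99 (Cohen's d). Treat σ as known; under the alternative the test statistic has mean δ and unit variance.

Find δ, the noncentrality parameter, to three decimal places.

δ ≈ 6.198

δ = d / √(1/n₁ + 1/n₂) = 0.99 / √(1/113 + 1/60) = 6.1976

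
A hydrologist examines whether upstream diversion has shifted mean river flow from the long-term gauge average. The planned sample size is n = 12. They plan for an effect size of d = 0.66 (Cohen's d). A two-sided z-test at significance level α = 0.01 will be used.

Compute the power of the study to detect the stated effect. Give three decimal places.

Power ≈ 0.386

Noncentrality parameter: δ = d·√n = 0.66 × √12 = 2.2863
Two-sided α = 0.01 → critical value z_{0.005} = 2.576.
Power = Φ(δ − 2.576) + Φ(−δ − 2.576) = Φ(-0.290) + Φ(-4.862) = 0.3861 + 0.0000 = 0.3861.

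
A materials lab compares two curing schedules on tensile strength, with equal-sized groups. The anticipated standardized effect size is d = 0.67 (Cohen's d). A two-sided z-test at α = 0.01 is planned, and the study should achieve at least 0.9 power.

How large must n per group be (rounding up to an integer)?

For power 0.9 need Φ(δ − z_{0.005}) = 0.9, so δ = z_{0.005} + z_{0.10} = 2.576 + 1.282 = 3.857.
(For δ > 0 the lower-tail rejection region contributes negligibly to power, so the one-term inversion is standard.)
δ = d·√(n/2) ⇒ n = 2(δ/d)² = 2 × (3.857 / 0.67)² = 66.29.
Rounding up, n = 67 per group.

n = 67 per group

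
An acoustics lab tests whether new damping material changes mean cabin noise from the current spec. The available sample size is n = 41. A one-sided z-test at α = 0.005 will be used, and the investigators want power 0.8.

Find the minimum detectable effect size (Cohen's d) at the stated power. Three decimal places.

d ≈ 0.534

Required noncentrality: δ = z_{0.005} + z_{0.20} = 2.576 + 0.842 = 3.417.
δ = d·√n ⇒ d = δ/√n = 3.417/√41 = 0.5337.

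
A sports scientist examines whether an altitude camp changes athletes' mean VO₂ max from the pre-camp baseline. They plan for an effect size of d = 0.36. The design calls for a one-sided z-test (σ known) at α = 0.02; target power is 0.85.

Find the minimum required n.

n = 74

For power 0.85 need Φ(δ − z_{0.02}) = 0.85, so δ = z_{0.02} + z_{0.15} = 2.054 + 1.036 = 3.090.
δ = d·√n ⇒ n = (δ/d)² = (3.090 / 0.36)² = 73.68.
Rounding up, n = 74.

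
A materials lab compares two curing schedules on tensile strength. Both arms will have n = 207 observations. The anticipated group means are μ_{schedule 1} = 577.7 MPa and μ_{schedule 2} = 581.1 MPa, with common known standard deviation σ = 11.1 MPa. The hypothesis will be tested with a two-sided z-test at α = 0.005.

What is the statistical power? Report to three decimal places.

Power ≈ 0.621

Standardized effect: d = |μ_{schedule 1} − μ_{schedule 2}| / σ = |577.7 − 581.1| / 11.1 = 0.3063
Noncentrality parameter: δ = d·√(n/2) = 0.3063 × √(207/2) = 3.1162
Critical value for a two-sided test at α = 0.005: z_{α/2} = 2.807.
Power = Φ(δ − 2.807) + Φ(−δ − 2.807) = Φ(0.309) + Φ(-5.923) = 0.6214 + 0.0000 = 0.6214.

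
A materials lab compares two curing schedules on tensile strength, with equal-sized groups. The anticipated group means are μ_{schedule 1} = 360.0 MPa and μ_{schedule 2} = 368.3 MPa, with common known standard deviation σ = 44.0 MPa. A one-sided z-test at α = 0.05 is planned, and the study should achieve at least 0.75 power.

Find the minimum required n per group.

Standardized effect: d = |μ_{schedule 1} − μ_{schedule 2}| / σ = |360.0 − 368.3| / 44.0 = 0.1886
For power 0.75 need Φ(δ − z_{0.05}) = 0.75, so δ = z_{0.05} + z_{0.25} = 1.645 + 0.674 = 2.319.
δ = d·√(n/2) ⇒ n = 2(δ/d)² = 2 × (2.319 / 0.1886)² = 302.35.
Rounding up, n = 303 per group.

n = 303 per group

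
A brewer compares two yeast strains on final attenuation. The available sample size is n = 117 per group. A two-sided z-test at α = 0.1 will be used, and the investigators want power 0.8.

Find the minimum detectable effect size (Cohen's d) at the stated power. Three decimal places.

Required noncentrality: δ = z_{0.05} + z_{0.20} = 1.645 + 0.842 = 2.486.
(Lower-tail contribution to power is negligible for δ > 0.)
δ = d·√(n/2) ⇒ d = δ/√(n/2) = 2.486/√(117/2) = 0.3251.

d ≈ 0.325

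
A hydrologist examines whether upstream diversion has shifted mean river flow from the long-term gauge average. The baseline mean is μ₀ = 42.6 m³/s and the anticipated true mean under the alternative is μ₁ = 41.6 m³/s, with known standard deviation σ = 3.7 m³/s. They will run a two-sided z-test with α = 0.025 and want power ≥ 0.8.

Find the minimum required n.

Standardized effect: d = |μ₁ − μ₀| / σ = |41.6 − 42.6| / 3.7 = 0.2703
Set Φ(δ − 2.241) = 0.8; then δ − 2.241 = Φ⁻¹(0.8) = 0.842, giving δ = 3.083.
(The Φ(−δ − z_{α/2}) term is vanishingly small for δ > 0 and is dropped in the standard sample-size formula.)
δ = d·√n ⇒ n = (δ/d)² = (3.083 / 0.2703)² = 130.12.
Rounding up, n = 131.

n = 131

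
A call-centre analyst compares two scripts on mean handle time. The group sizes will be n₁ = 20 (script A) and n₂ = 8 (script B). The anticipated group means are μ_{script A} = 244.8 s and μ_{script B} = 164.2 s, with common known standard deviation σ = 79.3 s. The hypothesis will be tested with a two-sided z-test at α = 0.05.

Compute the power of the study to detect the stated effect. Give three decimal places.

Standardized effect: d = |μ_{script A} − μ_{script B}| / σ = |244.8 − 164.2| / 79.3 = 1.0164
Noncentrality parameter: δ = d / √(1/n₁ + 1/n₂) = 1.0164 / √(1/20 + 1/8) = 2.4296
Two-sided α = 0.05 → critical value z_{0.025} = 1.960.
Power = Φ(δ − 1.960) + Φ(−δ − 1.960) = Φ(0.470) + Φ(-4.390) = 0.6807 + 0.0000 = 0.6807.

Power ≈ 0.681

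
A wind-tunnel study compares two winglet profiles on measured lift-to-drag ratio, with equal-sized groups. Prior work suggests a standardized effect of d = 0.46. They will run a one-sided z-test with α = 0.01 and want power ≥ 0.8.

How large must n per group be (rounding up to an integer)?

n = 95 per group

Set Φ(δ − 2.326) = 0.8; then δ − 2.326 = Φ⁻¹(0.8) = 0.842, giving δ = 3.168.
δ = d·√(n/2) ⇒ n = 2(δ/d)² = 2 × (3.168 / 0.46)² = 94.86.
Round up to the next whole unit.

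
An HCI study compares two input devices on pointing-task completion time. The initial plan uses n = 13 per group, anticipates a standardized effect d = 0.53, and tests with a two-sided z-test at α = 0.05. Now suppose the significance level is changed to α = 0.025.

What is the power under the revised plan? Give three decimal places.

Power ≈ 0.187

δ = d·√(n/2) = 0.53 × √(13/2) = 1.3512 (unchanged). New critical value: z_{0.0125} = 2.241.
Revised power = Φ(δ − 2.241) + Φ(−δ − 2.241) = Φ(-0.890) + Φ(-3.593) = 0.1867 + 0.0002 = 0.1869.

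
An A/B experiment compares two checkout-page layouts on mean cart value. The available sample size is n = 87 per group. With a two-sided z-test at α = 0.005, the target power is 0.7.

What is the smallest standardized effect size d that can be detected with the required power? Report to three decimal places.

Need Φ(δ − 2.807) = 0.7, so δ = 2.807 + 0.524 = 3.331.
(Lower-tail contribution to power is negligible for δ > 0.)
δ = d·√(n/2) ⇒ d = δ/√(n/2) = 3.331/√(87/2) = 0.5051.

d ≈ 0.505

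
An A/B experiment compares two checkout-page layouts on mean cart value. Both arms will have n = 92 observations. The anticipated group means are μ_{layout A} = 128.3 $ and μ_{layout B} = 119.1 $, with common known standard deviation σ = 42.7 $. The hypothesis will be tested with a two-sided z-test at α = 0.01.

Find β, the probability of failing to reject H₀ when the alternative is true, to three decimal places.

β ≈ 0.867

Standardized effect: d = |μ_{layout A} − μ_{layout B}| / σ = |128.3 − 119.1| / 42.7 = 0.2155
Noncentrality parameter: δ = d·√(n/2) = 0.2155 × √(92/2) = 1.4613
Critical value for a two-sided test at α = 0.01: z_{α/2} = 2.576.
Power = Φ(δ − 2.576) + Φ(−δ − 2.576) = Φ(-1.115) + Φ(-4.037) = 0.1325 + 0.0000 = 0.1326.
Type II error: β = 1 − power = 1 − 0.1326 = 0.8674.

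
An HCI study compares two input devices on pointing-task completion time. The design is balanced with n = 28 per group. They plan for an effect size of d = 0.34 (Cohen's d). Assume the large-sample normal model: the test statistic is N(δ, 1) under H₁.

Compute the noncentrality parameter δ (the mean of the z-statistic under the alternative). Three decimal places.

δ = d·√(n/2) = 0.34 × √(28/2) = 1.2722

δ ≈ 1.272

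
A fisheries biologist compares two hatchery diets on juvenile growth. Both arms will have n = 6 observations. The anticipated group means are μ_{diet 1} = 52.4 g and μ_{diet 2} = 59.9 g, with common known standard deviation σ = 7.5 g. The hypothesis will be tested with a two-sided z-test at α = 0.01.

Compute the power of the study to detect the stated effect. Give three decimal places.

Standardized effect: d = |μ_{diet 1} − μ_{diet 2}| / σ = |52.4 − 59.9| / 7.5 = 1.0000
Noncentrality parameter: δ = d·√(n/2) = 1.0000 × √(6/2) = 1.7321
Two-sided α = 0.01 → critical value z_{0.005} = 2.576.
Power = Φ(δ − 2.576) + Φ(−δ − 2.576) = Φ(-0.844) + Φ(-4.308) = 0.1994 + 0.0000 = 0.1994.

Power ≈ 0.199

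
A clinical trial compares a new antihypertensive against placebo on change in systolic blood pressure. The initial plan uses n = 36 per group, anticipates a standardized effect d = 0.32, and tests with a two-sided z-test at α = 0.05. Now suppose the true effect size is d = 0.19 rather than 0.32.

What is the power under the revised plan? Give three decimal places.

Power ≈ 0.127

With d = 0.19: δ = d·√(n/2) = 0.19 × √(36/2) = 0.8061. Critical value z_{0.025} = 1.960.
Revised power = Φ(δ − 1.960) + Φ(−δ − 1.960) = Φ(-1.154) + Φ(-2.766) = 0.1243 + 0.0028 = 0.1271.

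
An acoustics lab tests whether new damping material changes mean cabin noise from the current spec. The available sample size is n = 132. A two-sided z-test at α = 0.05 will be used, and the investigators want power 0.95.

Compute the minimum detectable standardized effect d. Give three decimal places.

d ≈ 0.314

Need Φ(δ − 1.960) = 0.95, so δ = 1.960 + 1.645 = 3.605.
(The second rejection-region term Φ(−δ − z_{α/2}) is negligible and dropped.)
δ = d·√n ⇒ d = δ/√n = 3.605/√132 = 0.3138.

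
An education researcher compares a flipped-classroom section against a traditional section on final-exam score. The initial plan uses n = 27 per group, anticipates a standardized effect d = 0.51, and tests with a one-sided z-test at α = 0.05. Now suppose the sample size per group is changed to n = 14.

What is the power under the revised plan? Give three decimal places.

Power ≈ 0.384

With n = 14 per group: δ = d·√(n/2) = 0.51 × √(14/2) = 1.3493. Critical value z_{0.05} = 1.645.
Revised power = P(Z > 1.645 − δ) = Φ(-0.296) = 0.3838.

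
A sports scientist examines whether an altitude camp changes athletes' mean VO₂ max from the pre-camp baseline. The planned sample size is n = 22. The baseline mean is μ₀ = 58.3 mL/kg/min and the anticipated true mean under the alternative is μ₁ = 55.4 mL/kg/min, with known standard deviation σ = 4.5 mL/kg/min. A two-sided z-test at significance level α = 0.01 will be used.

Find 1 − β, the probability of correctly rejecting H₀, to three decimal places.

Standardized effect: d = |μ₁ − μ₀| / σ = |55.4 − 58.3| / 4.5 = 0.6444
Noncentrality parameter: δ = d·√n = 0.6444 × √22 = 3.0227
Two-sided α = 0.01 → critical value z_{0.005} = 2.576.
Power = Φ(δ − 2.576) + Φ(−δ − 2.576) = Φ(0.447) + Φ(-5.599) = 0.6725 + 0.0000 = 0.6725.

Power ≈ 0.673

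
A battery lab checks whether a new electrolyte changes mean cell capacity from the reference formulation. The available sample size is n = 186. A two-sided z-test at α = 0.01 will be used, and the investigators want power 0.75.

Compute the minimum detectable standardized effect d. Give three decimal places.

d ≈ 0.238

Need Φ(δ − 2.576) = 0.75, so δ = 2.576 + 0.674 = 3.250.
(Lower-tail contribution to power is negligible for δ > 0.)
δ = d·√n ⇒ d = δ/√n = 3.250/√186 = 0.2383.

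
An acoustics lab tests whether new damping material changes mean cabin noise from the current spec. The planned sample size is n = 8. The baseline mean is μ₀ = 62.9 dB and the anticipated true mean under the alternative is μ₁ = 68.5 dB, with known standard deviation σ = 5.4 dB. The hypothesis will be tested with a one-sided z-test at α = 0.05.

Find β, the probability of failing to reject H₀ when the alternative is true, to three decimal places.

Standardized effect: d = |μ₁ − μ₀| / σ = |68.5 − 62.9| / 5.4 = 1.0370
Noncentrality parameter: δ = d·√n = 1.0370 × √8 = 2.9332
One-sided α = 0.05 → critical value z_{0.05} = 1.645.
Power = Φ(δ − 1.645) = Φ(1.288) = 0.9012.
Type II error: β = 1 − power = 1 − 0.9012 = 0.0988.

β ≈ 0.099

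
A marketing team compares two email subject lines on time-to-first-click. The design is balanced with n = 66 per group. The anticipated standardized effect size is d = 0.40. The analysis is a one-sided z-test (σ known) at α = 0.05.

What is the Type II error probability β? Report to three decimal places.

Noncentrality parameter: δ = d·√(n/2) = 0.40 × √(66/2) = 2.2978
One-sided α = 0.05 → critical value z_{0.05} = 1.645.
Power = P(Z > 1.645 − δ) = Φ(0.653) = 0.7431.
Type II error: β = 1 − power = 1 − 0.7431 = 0.2569.

β ≈ 0.257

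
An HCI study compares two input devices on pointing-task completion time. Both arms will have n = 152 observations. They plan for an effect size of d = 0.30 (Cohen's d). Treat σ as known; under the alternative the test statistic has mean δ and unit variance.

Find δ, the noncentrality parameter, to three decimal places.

δ ≈ 2.615

The noncentrality parameter scales effect size by the design's sample-size factor: δ = d·√(n/2) = 0.30 × √(152/2) = 2.6153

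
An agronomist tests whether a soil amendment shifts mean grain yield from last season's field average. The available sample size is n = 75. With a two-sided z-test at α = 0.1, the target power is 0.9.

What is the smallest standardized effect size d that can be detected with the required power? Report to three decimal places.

Need Φ(δ − 1.645) = 0.9, so δ = 1.645 + 1.282 = 2.926.
(Lower-tail contribution to power is negligible for δ > 0.)
δ = d·√n ⇒ d = δ/√n = 2.926/√75 = 0.3379.

d ≈ 0.338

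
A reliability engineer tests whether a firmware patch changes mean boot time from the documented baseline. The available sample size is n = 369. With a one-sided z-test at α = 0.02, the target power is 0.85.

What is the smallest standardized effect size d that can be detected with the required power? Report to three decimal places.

Required noncentrality: δ = z_{0.02} + z_{0.15} = 2.054 + 1.036 = 3.090.
δ = d·√n ⇒ d = δ/√n = 3.090/√369 = 0.1609.

d ≈ 0.161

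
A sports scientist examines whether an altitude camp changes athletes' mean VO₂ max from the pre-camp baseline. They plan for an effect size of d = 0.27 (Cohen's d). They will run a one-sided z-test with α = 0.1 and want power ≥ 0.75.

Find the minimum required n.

n = 53

Set Φ(δ − 1.282) = 0.75; then δ − 1.282 = Φ⁻¹(0.75) = 0.674, giving δ = 1.956.
δ = d·√n ⇒ n = (δ/d)² = (1.956 / 0.27)² = 52.48.
Rounding up, n = 53.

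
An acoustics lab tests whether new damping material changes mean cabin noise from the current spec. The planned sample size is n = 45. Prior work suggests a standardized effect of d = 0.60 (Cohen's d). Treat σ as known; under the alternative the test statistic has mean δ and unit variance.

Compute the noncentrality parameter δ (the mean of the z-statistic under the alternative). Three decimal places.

δ ≈ 4.025

The noncentrality parameter scales effect size by the design's sample-size factor: δ = d·√n = 0.60 × √45 = 4.0249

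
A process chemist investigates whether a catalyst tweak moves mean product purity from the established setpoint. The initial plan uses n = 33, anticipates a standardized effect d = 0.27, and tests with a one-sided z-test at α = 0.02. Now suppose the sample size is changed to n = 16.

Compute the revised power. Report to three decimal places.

With n = 16: δ = d·√n = 0.27 × √16 = 1.0800. Critical value z_{0.02} = 2.054.
Revised power = Φ(δ − 2.054) = Φ(-0.974) = 0.1651.

Power ≈ 0.165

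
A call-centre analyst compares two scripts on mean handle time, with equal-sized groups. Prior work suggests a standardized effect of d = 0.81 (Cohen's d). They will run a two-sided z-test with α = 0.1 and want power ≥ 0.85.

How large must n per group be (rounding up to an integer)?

Set Φ(δ − 1.645) = 0.85; then δ − 1.645 = Φ⁻¹(0.85) = 1.036, giving δ = 2.681.
(For δ > 0 the lower-tail rejection region contributes negligibly to power, so the one-term inversion is standard.)
δ = d·√(n/2) ⇒ n = 2(δ/d)² = 2 × (2.681 / 0.81)² = 21.92.
Rounding up, n = 22 per group.

n = 22 per group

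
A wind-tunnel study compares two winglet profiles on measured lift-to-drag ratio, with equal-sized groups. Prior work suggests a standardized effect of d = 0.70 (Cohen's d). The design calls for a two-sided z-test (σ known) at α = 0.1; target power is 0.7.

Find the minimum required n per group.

Set Φ(δ − 1.645) = 0.7; then δ − 1.645 = Φ⁻¹(0.7) = 0.524, giving δ = 2.169.
(The Φ(−δ − z_{α/2}) term is vanishingly small for δ > 0 and is dropped in the standard sample-size formula.)
δ = d·√(n/2) ⇒ n = 2(δ/d)² = 2 × (2.169 / 0.70)² = 19.21.
Round up to the next whole unit.

n = 20 per group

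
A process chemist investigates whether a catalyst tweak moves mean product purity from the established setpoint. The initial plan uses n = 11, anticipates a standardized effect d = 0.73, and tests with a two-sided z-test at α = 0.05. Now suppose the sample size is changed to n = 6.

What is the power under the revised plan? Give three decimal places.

Power ≈ 0.432

With n = 6: δ = d·√n = 0.73 × √6 = 1.7881. Critical value z_{0.025} = 1.960.
Revised power = Φ(δ − 1.960) + Φ(−δ − 1.960) = Φ(-0.172) + Φ(-3.748) = 0.4318 + 0.0001 = 0.4319.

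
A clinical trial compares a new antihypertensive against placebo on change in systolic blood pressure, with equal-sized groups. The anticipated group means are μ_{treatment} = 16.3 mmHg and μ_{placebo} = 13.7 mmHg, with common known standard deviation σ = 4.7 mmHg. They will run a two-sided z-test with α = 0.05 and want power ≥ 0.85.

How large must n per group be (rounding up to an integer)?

Standardized effect: d = |μ_{treatment} − μ_{placebo}| / σ = |16.3 − 13.7| / 4.7 = 0.5532
Set Φ(δ − 1.960) = 0.85; then δ − 1.960 = Φ⁻¹(0.85) = 1.036, giving δ = 2.996.
(The Φ(−δ − z_{α/2}) term is vanishingly small for δ > 0 and is dropped in the standard sample-size formula.)
δ = d·√(n/2) ⇒ n = 2(δ/d)² = 2 × (2.996 / 0.5532)² = 58.68.
Round up to the next whole unit.

n = 59 per group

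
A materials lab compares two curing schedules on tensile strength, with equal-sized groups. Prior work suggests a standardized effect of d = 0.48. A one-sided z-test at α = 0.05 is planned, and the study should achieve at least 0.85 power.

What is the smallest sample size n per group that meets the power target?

n = 63 per group

Set Φ(δ − 1.645) = 0.85; then δ − 1.645 = Φ⁻¹(0.85) = 1.036, giving δ = 2.681.
δ = d·√(n/2) ⇒ n = 2(δ/d)² = 2 × (2.681 / 0.48)² = 62.41.
Round up to the next whole unit.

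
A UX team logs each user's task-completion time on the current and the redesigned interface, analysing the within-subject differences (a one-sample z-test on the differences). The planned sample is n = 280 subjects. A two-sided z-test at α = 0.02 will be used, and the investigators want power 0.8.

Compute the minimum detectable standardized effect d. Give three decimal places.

Required noncentrality: δ = z_{0.01} + z_{0.20} = 2.326 + 0.842 = 3.168.
(The second rejection-region term Φ(−δ − z_{α/2}) is negligible and dropped.)
δ = d·√n ⇒ d = δ/√n = 3.168/√280 = 0.1893.

d ≈ 0.189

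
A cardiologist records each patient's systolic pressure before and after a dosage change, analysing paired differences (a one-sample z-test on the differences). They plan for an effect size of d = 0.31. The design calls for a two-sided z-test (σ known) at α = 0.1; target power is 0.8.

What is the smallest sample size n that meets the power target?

n = 65

For power 0.8 need Φ(δ − z_{0.05}) = 0.8, so δ = z_{0.05} + z_{0.20} = 1.645 + 0.842 = 2.486.
(Ignoring the negligible lower-tail rejection probability gives the usual closed-form inversion.)
δ = d·√n ⇒ n = (δ/d)² = (2.486 / 0.31)² = 64.33.
Rounding up, n = 65.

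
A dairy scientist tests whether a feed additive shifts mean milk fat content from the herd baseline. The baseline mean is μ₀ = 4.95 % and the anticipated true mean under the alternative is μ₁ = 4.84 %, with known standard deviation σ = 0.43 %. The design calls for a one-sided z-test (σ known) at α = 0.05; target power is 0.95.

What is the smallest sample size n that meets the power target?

n = 166

Standardized effect: d = |μ₁ − μ₀| / σ = |4.84 − 4.95| / 0.43 = 0.2558
Set Φ(δ − 1.645) = 0.95; then δ − 1.645 = Φ⁻¹(0.95) = 1.645, giving δ = 3.290.
δ = d·√n ⇒ n = (δ/d)² = (3.290 / 0.2558)² = 165.37.
Round up to the next whole unit.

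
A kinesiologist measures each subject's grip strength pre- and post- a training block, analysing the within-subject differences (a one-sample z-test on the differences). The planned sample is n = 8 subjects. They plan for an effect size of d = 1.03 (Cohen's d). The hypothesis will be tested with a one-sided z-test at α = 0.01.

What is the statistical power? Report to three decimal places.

Power ≈ 0.721

Noncentrality parameter: δ = d·√n = 1.03 × √8 = 2.9133
Critical value for a one-sided test at α = 0.01: z_α = 2.326.
Power = Φ(δ − 2.326) = Φ(0.587) = 0.7214.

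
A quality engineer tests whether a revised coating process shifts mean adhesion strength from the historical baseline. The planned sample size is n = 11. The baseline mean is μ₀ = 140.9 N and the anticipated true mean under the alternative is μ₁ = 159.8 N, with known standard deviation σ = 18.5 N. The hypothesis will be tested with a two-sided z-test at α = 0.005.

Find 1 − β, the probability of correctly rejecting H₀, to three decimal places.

Standardized effect: d = |μ₁ − μ₀| / σ = |159.8 − 140.9| / 18.5 = 1.0216
Noncentrality parameter: δ = d·√n = 1.0216 × √11 = 3.3883
Critical value for a two-sided test at α = 0.005: z_{α/2} = 2.807.
Power = Φ(δ − 2.807) + Φ(−δ − 2.807) = Φ(0.581) + Φ(-6.195) = 0.7195 + 0.0000 = 0.7195.

Power ≈ 0.719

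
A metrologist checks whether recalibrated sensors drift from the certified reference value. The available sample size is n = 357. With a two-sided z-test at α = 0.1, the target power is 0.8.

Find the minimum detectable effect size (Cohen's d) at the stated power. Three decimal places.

Required noncentrality: δ = z_{0.05} + z_{0.20} = 1.645 + 0.842 = 2.486.
(The second rejection-region term Φ(−δ − z_{α/2}) is negligible and dropped.)
δ = d·√n ⇒ d = δ/√n = 2.486/√357 = 0.1316.

d ≈ 0.132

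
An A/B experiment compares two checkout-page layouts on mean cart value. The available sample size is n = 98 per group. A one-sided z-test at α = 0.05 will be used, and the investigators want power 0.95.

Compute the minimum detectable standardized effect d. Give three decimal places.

Required noncentrality: δ = z_{0.05} + z_{0.05} = 1.645 + 1.645 = 3.290.
δ = d·√(n/2) ⇒ d = δ/√(n/2) = 3.290/√(98/2) = 0.4700.

d ≈ 0.470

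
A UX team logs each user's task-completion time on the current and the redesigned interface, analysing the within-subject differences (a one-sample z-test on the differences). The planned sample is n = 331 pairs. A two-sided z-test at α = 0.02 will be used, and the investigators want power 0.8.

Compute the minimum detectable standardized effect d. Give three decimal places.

Need Φ(δ − 2.326) = 0.8, so δ = 2.326 + 0.842 = 3.168.
(Lower-tail contribution to power is negligible for δ > 0.)
δ = d·√n ⇒ d = δ/√n = 3.168/√331 = 0.1741.

d ≈ 0.174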